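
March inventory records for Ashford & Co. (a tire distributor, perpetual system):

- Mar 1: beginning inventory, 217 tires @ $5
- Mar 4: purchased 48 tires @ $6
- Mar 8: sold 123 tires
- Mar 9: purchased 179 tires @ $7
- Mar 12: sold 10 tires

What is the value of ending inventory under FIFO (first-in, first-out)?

Mar 8, 123 sold [FIFO — oldest first]: 123 @ $5 = $615
Mar 12, 10 sold [FIFO — oldest first]: 10 @ $5 = $50
Total COGS = $615 + $50 = $665
Ending inventory: 84 @ $5 + 48 @ $6 + 179 @ $7 = $1,961
Check: goods available $2,626 = COGS $665 + ending $1,961

Ending inventory = $1,961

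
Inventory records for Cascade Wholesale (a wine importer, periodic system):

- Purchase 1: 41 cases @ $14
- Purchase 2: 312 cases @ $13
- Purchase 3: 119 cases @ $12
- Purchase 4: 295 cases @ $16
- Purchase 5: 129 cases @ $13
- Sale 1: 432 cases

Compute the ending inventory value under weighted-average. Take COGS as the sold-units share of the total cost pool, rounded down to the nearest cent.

Sale 1, sell 432: 432/896 × $12,455.00 → $6,005.08
Ending inventory (cost pool remaining) = $6,449.92

Ending inventory = $6,449.92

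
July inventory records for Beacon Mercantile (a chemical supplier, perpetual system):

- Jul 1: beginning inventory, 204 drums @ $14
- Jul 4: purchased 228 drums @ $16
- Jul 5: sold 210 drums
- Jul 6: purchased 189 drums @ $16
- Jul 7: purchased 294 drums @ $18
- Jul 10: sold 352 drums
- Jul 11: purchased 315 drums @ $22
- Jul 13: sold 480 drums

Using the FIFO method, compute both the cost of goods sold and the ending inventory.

COGS = $17,614; ending inventory = $4,136

Jul 5, 210 sold [FIFO — oldest first]: 204 @ $14 + 6 @ $16 = $2,952
Jul 10, 352 sold [FIFO — oldest first]: 222 @ $16 + 130 @ $16 = $5,632
Jul 13, 480 sold [FIFO — oldest first]: 59 @ $16 + 294 @ $18 + 127 @ $22 = $9,030
Total COGS = $2,952 + $5,632 + $9,030 = $17,614
Ending inventory: 188 @ $22 = $4,136
Check: goods available $21,750 = COGS $17,614 + ending $4,136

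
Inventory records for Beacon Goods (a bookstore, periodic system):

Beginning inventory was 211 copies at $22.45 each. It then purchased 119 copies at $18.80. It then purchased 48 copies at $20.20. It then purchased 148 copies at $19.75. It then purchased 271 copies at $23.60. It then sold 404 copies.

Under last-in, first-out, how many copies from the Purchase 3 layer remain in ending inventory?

Sale 1 (404) [LIFO — newest first]: 271 @ $23.60 + 133 @ $19.75 = $9,022.35
Ending inventory: 211 @ $22.45 + 119 @ $18.80 + 48 @ $20.20 + 15 @ $19.75 = $8,240.00

15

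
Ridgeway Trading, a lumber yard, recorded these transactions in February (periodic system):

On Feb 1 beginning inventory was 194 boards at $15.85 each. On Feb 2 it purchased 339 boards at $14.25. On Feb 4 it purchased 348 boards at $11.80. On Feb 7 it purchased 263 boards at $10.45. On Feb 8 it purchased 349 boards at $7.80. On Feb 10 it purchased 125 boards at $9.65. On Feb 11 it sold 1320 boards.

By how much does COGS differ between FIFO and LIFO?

$2,001.25

FIFO COGS: 194 @ $15.85 + 339 @ $14.25 + 348 @ $11.80 + 263 @ $10.45 + 176 @ $7.80 = $16,133.20
LIFO COGS: 125 @ $9.65 + 349 @ $7.80 + 263 @ $10.45 + 348 @ $11.80 + 235 @ $14.25 = $14,131.95
Difference = |$16,133.20 − $14,131.95| = $2,001.25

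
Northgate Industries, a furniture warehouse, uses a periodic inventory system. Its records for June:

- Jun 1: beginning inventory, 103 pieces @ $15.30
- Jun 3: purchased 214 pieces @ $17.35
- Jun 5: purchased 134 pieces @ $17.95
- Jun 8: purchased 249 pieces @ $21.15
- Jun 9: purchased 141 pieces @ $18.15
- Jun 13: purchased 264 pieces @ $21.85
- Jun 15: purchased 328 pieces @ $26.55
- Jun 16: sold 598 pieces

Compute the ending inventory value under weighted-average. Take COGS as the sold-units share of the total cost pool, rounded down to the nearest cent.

Ending inventory = $17,478.72

Jun 16, sell 598: 598/1433 × $29,996.40 → $12,517.68
Ending inventory (cost pool remaining) = $17,478.72
Check: goods available $29,996.40 = COGS $12,517.68 + ending $17,478.72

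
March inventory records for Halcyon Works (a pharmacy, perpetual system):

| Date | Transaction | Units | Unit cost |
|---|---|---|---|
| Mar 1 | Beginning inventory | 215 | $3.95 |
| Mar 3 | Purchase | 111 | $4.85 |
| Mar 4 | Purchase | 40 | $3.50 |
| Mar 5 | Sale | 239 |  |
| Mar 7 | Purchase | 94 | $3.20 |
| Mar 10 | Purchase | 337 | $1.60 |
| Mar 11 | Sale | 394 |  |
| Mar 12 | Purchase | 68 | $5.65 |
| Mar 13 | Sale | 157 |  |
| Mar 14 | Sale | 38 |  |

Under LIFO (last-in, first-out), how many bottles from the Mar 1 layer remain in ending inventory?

37

Mar 5, 239 sold [LIFO — newest first]: 40 @ $3.50 + 111 @ $4.85 + 88 @ $3.95 = $1,025.95
Mar 11, 394 sold [LIFO — newest first]: 337 @ $1.60 + 57 @ $3.20 = $721.60
Mar 13, 157 sold [LIFO — newest first]: 68 @ $5.65 + 37 @ $3.20 + 52 @ $3.95 = $708.00
Mar 14, 38 sold [LIFO — newest first]: 38 @ $3.95 = $150.10
Total COGS = $1,025.95 + $721.60 + $708.00 + $150.10 = $2,605.65
Ending inventory: 37 @ $3.95 = $146.15
Check: goods available $2,751.80 = COGS $2,605.65 + ending $146.15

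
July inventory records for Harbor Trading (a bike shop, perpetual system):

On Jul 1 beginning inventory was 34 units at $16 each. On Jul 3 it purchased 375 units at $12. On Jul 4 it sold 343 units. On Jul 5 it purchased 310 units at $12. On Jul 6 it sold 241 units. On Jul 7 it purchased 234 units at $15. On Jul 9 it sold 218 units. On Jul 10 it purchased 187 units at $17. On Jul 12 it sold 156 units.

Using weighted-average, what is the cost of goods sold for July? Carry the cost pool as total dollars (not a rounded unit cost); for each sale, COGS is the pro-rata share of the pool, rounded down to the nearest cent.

COGS = $12,609.11

After Jul 1: 34 on hand, pool $544.00 (≈ $16.0000 each)
After Jul 3: 409 on hand, pool $5,044.00 (≈ $12.3325 each)
Jul 4, sell 343: 343/409 × $5,044.00 → $4,230.05
After Jul 5: 376 on hand, pool $4,533.95 (≈ $12.0584 each)
Jul 6, sell 241: 241/376 × $4,533.95 → $2,906.06
After Jul 7: 369 on hand, pool $5,137.89 (≈ $13.9238 each)
Jul 9, sell 218: 218/369 × $5,137.89 → $3,035.39
After Jul 10: 338 on hand, pool $5,281.50 (≈ $15.6257 each)
Jul 12, sell 156: 156/338 × $5,281.50 → $2,437.61
Total COGS = $4,230.05 + $2,906.06 + $3,035.39 + $2,437.61 = $12,609.11
Ending inventory (cost pool remaining) = $2,843.89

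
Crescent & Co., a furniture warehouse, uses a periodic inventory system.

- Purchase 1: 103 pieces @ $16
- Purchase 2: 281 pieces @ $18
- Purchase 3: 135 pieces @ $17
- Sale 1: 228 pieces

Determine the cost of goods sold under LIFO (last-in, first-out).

Sale 1 (228) [LIFO — newest first]: 135 @ $17 + 93 @ $18 = $3,969
Ending inventory: 103 @ $16 + 188 @ $18 = $5,032
Check: goods available $9,001 = COGS $3,969 + ending $5,032

COGS = $3,969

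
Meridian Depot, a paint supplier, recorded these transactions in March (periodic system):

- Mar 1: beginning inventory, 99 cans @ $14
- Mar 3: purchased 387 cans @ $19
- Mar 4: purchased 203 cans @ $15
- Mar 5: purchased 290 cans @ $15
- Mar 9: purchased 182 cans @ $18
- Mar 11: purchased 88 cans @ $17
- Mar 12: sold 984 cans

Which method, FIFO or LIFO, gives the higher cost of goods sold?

FIFO COGS: 99 @ $14 + 387 @ $19 + 203 @ $15 + 290 @ $15 + 5 @ $18 = $16,224
LIFO COGS: 88 @ $17 + 182 @ $18 + 290 @ $15 + 203 @ $15 + 221 @ $19 = $16,366

LIFO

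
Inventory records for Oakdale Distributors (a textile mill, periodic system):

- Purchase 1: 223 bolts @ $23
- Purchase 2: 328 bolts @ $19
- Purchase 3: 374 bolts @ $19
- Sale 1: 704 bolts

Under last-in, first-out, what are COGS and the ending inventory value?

Sale 1 (704) [LIFO — newest first]: 374 @ $19 + 328 @ $19 + 2 @ $23 = $13,384
Ending inventory: 221 @ $23 = $5,083

COGS = $13,384; ending inventory = $5,083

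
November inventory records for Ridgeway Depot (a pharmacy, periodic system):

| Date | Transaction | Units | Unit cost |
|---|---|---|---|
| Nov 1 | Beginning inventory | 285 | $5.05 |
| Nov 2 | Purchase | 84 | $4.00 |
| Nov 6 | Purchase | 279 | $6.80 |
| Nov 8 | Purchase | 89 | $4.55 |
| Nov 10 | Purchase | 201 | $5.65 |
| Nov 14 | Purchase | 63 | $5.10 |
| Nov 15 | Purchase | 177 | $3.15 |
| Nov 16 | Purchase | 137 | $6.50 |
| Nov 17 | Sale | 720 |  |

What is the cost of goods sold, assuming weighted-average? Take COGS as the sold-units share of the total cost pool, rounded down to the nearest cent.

COGS = $3,823.06

Nov 17, sell 720: 720/1315 × $6,982.40 → $3,823.06
Ending inventory (cost pool remaining) = $3,159.34
Check: goods available $6,982.40 = COGS $3,823.06 + ending $3,159.34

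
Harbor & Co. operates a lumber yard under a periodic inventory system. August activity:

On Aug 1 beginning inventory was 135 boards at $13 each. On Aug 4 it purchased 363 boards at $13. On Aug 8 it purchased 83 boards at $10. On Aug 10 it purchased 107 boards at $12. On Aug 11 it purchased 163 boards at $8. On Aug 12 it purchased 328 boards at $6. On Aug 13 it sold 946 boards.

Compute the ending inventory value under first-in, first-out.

Ending inventory = $1,398

Aug 13, 946 sold [FIFO — oldest first]: 135 @ $13 + 363 @ $13 + 83 @ $10 + 107 @ $12 + 163 @ $8 + 95 @ $6 = $10,462
Ending inventory: 233 @ $6 = $1,398
Check: goods available $11,860 = COGS $10,462 + ending $1,398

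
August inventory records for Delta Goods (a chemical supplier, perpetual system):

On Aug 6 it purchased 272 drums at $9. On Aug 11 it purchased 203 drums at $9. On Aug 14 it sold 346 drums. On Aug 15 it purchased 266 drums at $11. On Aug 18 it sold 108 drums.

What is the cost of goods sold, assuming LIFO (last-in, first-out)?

Aug 14, 346 sold [LIFO — newest first]: 203 @ $9 + 143 @ $9 = $3,114
Aug 18, 108 sold [LIFO — newest first]: 108 @ $11 = $1,188
Total COGS = $3,114 + $1,188 = $4,302
Ending inventory: 129 @ $9 + 158 @ $11 = $2,899
Check: goods available $7,201 = COGS $4,302 + ending $2,899

COGS = $4,302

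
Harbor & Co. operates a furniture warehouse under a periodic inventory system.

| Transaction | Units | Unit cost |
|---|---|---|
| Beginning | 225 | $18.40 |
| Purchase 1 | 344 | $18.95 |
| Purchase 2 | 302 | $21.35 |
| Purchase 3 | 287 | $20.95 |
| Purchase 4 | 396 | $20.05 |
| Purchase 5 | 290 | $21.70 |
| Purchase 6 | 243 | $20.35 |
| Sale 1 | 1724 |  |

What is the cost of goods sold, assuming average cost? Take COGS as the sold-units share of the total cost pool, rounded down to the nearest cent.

COGS = $34,940.11

Sale 1, sell 1724: 1724/2087 × $42,297.00 → $34,940.11
Ending inventory (cost pool remaining) = $7,356.89
Check: goods available $42,297.00 = COGS $34,940.11 + ending $7,356.89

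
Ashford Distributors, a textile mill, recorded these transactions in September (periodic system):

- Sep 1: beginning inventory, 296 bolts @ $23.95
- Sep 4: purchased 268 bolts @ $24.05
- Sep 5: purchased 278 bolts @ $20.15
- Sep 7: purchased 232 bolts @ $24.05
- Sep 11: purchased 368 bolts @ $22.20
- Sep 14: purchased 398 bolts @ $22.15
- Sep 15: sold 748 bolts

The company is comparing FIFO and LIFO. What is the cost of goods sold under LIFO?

COGS = $16,585.70

FIFO COGS: 296 @ $23.95 + 268 @ $24.05 + 184 @ $20.15 = $17,242.20
LIFO COGS: 398 @ $22.15 + 350 @ $22.20 = $16,585.70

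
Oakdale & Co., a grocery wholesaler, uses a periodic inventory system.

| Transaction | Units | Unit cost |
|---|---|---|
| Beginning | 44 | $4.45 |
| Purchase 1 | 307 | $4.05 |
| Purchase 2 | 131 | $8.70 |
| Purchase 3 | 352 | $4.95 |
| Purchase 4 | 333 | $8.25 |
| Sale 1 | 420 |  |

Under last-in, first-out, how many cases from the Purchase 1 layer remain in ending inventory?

Sale 1 (420) [LIFO — newest first]: 333 @ $8.25 + 87 @ $4.95 = $3,177.90
Ending inventory: 44 @ $4.45 + 307 @ $4.05 + 131 @ $8.70 + 265 @ $4.95 = $3,890.60

307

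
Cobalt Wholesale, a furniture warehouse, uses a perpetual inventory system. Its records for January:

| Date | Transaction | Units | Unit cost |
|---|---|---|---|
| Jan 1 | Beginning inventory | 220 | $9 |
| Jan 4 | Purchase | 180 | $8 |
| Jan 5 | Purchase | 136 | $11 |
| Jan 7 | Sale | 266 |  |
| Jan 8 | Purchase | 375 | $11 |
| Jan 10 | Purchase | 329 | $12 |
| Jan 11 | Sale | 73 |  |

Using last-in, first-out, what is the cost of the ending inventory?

Jan 7, 266 sold [LIFO — newest first]: 136 @ $11 + 130 @ $8 = $2,536
Jan 11, 73 sold [LIFO — newest first]: 73 @ $12 = $876
Total COGS = $2,536 + $876 = $3,412
Ending inventory: 220 @ $9 + 50 @ $8 + 375 @ $11 + 256 @ $12 = $9,577

Ending inventory = $9,577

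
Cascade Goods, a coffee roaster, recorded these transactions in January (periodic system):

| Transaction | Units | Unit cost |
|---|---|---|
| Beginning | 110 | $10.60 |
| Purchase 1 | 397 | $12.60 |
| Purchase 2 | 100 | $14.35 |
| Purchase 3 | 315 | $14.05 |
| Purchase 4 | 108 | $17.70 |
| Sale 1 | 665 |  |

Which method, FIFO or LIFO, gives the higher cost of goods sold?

LIFO

FIFO COGS: 110 @ $10.60 + 397 @ $12.60 + 100 @ $14.35 + 58 @ $14.05 = $8,418.10
LIFO COGS: 108 @ $17.70 + 315 @ $14.05 + 100 @ $14.35 + 142 @ $12.60 = $9,561.55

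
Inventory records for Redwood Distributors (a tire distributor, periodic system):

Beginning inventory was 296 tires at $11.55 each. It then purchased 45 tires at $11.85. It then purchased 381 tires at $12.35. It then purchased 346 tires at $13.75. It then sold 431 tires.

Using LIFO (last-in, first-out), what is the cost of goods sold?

Sale 1 (431) [LIFO — newest first]: 346 @ $13.75 + 85 @ $12.35 = $5,807.25
Ending inventory: 296 @ $11.55 + 45 @ $11.85 + 296 @ $12.35 = $7,607.65
Check: goods available $13,414.90 = COGS $5,807.25 + ending $7,607.65

COGS = $5,807.25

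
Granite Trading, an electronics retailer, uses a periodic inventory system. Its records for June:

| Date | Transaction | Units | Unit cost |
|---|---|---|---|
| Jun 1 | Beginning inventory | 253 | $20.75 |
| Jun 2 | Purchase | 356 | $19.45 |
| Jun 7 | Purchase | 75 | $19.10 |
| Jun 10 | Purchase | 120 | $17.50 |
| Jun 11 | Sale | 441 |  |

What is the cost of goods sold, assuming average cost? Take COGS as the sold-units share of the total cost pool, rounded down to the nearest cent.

Jun 11, sell 441: 441/804 × $15,706.45 → $8,615.10
Ending inventory (cost pool remaining) = $7,091.35
Check: goods available $15,706.45 = COGS $8,615.10 + ending $7,091.35

COGS = $8,615.10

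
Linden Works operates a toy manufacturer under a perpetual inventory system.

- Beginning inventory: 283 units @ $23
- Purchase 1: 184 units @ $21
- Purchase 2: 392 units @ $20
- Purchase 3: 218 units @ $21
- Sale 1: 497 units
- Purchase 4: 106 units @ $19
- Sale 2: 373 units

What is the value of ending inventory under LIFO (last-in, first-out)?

Ending inventory = $7,139

Sale 1 (497) [LIFO — newest first]: 218 @ $21 + 279 @ $20 = $10,158
Sale 2 (373) [LIFO — newest first]: 106 @ $19 + 113 @ $20 + 154 @ $21 = $7,508
Total COGS = $10,158 + $7,508 = $17,666
Ending inventory: 283 @ $23 + 30 @ $21 = $7,139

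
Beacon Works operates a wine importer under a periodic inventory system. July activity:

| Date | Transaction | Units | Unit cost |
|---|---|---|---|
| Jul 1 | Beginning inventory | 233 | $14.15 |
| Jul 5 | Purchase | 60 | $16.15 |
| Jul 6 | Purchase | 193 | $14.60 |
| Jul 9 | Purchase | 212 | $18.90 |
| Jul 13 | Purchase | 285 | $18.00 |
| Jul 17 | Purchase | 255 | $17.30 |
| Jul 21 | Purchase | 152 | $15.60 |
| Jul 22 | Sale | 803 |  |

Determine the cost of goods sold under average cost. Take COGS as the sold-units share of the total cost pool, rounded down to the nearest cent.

COGS = $13,288.92

Jul 22, sell 803: 803/1390 × $23,003.25 → $13,288.92
Ending inventory (cost pool remaining) = $9,714.33
Check: goods available $23,003.25 = COGS $13,288.92 + ending $9,714.33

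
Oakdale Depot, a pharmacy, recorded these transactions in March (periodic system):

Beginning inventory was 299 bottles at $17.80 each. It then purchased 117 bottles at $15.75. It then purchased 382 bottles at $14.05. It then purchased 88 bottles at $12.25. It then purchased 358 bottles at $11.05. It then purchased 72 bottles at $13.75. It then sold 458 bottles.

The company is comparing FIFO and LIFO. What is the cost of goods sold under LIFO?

COGS = $5,288.90

FIFO COGS: 299 @ $17.80 + 117 @ $15.75 + 42 @ $14.05 = $7,755.05
LIFO COGS: 72 @ $13.75 + 358 @ $11.05 + 28 @ $12.25 = $5,288.90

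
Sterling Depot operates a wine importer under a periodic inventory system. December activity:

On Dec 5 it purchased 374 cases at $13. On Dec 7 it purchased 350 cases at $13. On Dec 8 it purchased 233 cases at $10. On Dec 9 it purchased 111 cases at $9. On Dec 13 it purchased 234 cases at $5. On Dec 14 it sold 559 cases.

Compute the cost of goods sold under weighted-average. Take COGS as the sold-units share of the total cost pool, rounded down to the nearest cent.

Dec 14, sell 559: 559/1302 × $13,911.00 → $5,972.54
Ending inventory (cost pool remaining) = $7,938.46

COGS = $5,972.54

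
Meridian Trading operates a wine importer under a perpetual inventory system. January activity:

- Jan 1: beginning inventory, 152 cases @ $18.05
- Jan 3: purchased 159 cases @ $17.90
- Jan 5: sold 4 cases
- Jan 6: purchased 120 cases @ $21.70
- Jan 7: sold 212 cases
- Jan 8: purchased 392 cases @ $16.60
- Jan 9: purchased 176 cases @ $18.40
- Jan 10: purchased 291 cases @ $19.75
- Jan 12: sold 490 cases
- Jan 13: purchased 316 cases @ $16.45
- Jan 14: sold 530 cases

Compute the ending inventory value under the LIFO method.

Jan 5, 4 sold [LIFO — newest first]: 4 @ $17.90 = $71.60
Jan 7, 212 sold [LIFO — newest first]: 120 @ $21.70 + 92 @ $17.90 = $4,250.80
Jan 12, 490 sold [LIFO — newest first]: 291 @ $19.75 + 176 @ $18.40 + 23 @ $16.60 = $9,367.45
Jan 14, 530 sold [LIFO — newest first]: 316 @ $16.45 + 214 @ $16.60 = $8,750.60
Total COGS = $71.60 + $4,250.80 + $9,367.45 + $8,750.60 = $22,440.45
Ending inventory: 152 @ $18.05 + 63 @ $17.90 + 155 @ $16.60 = $6,444.30
Check: goods available $28,884.75 = COGS $22,440.45 + ending $6,444.30

Ending inventory = $6,444.30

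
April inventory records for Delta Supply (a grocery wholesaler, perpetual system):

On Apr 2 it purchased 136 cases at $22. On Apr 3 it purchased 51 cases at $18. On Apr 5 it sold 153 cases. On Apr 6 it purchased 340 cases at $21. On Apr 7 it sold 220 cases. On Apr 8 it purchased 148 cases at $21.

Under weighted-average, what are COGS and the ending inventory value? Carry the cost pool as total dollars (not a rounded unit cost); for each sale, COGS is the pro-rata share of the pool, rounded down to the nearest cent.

COGS = $7,817.27; ending inventory = $6,340.73

After Apr 2: 136 on hand, pool $2,992.00 (≈ $22.0000 each)
After Apr 3: 187 on hand, pool $3,910.00 (≈ $20.9091 each)
Apr 5, sell 153: 153/187 × $3,910.00 → $3,199.09
After Apr 6: 374 on hand, pool $7,850.91 (≈ $20.9917 each)
Apr 7, sell 220: 220/374 × $7,850.91 → $4,618.18
After Apr 8: 302 on hand, pool $6,340.73 (≈ $20.9958 each)
Total COGS = $3,199.09 + $4,618.18 = $7,817.27
Ending inventory (cost pool remaining) = $6,340.73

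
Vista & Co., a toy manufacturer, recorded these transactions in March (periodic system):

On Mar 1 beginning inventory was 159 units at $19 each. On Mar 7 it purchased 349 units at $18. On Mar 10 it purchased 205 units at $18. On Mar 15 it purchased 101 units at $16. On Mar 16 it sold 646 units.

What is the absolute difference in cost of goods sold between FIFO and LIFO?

$361

FIFO COGS: 159 @ $19 + 349 @ $18 + 138 @ $18 = $11,787
LIFO COGS: 101 @ $16 + 205 @ $18 + 340 @ $18 = $11,426
Difference = |$11,787 − $11,426| = $361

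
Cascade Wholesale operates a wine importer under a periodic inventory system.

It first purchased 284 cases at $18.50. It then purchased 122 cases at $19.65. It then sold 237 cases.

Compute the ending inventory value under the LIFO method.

Sale 1 (237) [LIFO — newest first]: 122 @ $19.65 + 115 @ $18.50 = $4,524.80
Ending inventory: 169 @ $18.50 = $3,126.50
Check: goods available $7,651.30 = COGS $4,524.80 + ending $3,126.50

Ending inventory = $3,126.50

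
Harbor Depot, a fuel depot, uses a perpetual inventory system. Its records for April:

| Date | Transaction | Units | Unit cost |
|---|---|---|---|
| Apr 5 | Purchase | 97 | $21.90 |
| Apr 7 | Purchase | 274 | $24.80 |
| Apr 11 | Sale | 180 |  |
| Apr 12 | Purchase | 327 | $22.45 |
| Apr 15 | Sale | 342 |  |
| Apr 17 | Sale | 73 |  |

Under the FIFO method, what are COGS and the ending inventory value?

Apr 11, 180 sold [FIFO — oldest first]: 97 @ $21.90 + 83 @ $24.80 = $4,182.70
Apr 15, 342 sold [FIFO — oldest first]: 191 @ $24.80 + 151 @ $22.45 = $8,126.75
Apr 17, 73 sold [FIFO — oldest first]: 73 @ $22.45 = $1,638.85
Total COGS = $4,182.70 + $8,126.75 + $1,638.85 = $13,948.30
Ending inventory: 103 @ $22.45 = $2,312.35

COGS = $13,948.30; ending inventory = $2,312.35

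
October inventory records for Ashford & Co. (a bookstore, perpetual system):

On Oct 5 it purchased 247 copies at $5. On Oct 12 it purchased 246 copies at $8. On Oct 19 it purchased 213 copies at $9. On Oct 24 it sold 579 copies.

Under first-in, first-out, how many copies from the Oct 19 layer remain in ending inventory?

127

Oct 24, 579 sold [FIFO — oldest first]: 247 @ $5 + 246 @ $8 + 86 @ $9 = $3,977
Ending inventory: 127 @ $9 = $1,143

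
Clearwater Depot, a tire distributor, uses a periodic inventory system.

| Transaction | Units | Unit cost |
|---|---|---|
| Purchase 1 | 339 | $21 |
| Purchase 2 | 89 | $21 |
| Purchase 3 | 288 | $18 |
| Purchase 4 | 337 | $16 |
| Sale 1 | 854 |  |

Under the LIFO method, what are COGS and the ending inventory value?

COGS = $15,385; ending inventory = $4,179

Sale 1 (854) [LIFO — newest first]: 337 @ $16 + 288 @ $18 + 89 @ $21 + 140 @ $21 = $15,385
Ending inventory: 199 @ $21 = $4,179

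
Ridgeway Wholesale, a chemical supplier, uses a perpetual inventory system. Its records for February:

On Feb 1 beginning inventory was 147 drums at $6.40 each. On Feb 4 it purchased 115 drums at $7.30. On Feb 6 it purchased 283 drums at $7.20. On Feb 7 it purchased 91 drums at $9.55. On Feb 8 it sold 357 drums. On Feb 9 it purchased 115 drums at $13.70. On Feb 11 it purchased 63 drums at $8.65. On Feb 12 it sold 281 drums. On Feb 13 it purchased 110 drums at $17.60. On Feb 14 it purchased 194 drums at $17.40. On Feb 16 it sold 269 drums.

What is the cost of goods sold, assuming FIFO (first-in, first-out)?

Feb 8, 357 sold [FIFO — oldest first]: 147 @ $6.40 + 115 @ $7.30 + 95 @ $7.20 = $2,464.30
Feb 12, 281 sold [FIFO — oldest first]: 188 @ $7.20 + 91 @ $9.55 + 2 @ $13.70 = $2,250.05
Feb 16, 269 sold [FIFO — oldest first]: 113 @ $13.70 + 63 @ $8.65 + 93 @ $17.60 = $3,729.85
Total COGS = $2,464.30 + $2,250.05 + $3,729.85 = $8,444.20
Ending inventory: 17 @ $17.60 + 194 @ $17.40 = $3,674.80
Check: goods available $12,119.00 = COGS $8,444.20 + ending $3,674.80

COGS = $8,444.20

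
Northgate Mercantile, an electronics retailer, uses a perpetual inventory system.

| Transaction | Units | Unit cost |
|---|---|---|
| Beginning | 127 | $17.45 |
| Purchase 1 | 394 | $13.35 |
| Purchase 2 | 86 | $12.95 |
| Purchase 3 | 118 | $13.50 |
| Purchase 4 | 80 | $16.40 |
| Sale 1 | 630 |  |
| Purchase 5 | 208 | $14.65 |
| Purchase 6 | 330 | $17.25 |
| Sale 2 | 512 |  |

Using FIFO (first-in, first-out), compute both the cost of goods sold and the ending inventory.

COGS = $16,767.20; ending inventory = $3,467.25

Sale 1 (630) [FIFO — oldest first]: 127 @ $17.45 + 394 @ $13.35 + 86 @ $12.95 + 23 @ $13.50 = $8,900.25
Sale 2 (512) [FIFO — oldest first]: 95 @ $13.50 + 80 @ $16.40 + 208 @ $14.65 + 129 @ $17.25 = $7,866.95
Total COGS = $8,900.25 + $7,866.95 = $16,767.20
Ending inventory: 201 @ $17.25 = $3,467.25
Check: goods available $20,234.45 = COGS $16,767.20 + ending $3,467.25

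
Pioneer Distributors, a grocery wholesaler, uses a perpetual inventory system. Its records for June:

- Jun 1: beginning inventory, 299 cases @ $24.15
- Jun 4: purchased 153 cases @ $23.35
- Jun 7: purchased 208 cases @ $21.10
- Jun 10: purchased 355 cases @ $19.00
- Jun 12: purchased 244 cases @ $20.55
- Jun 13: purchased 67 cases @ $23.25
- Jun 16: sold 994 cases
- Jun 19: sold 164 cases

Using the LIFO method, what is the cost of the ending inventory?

Ending inventory = $4,057.20

Jun 16, 994 sold [LIFO — newest first]: 67 @ $23.25 + 244 @ $20.55 + 355 @ $19.00 + 208 @ $21.10 + 120 @ $23.35 = $20,507.75
Jun 19, 164 sold [LIFO — newest first]: 33 @ $23.35 + 131 @ $24.15 = $3,934.20
Total COGS = $20,507.75 + $3,934.20 = $24,441.95
Ending inventory: 168 @ $24.15 = $4,057.20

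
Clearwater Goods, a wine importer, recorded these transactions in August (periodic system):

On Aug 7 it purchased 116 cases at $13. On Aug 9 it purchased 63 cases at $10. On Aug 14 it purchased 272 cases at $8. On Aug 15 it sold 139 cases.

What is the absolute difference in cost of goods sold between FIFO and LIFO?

$626

FIFO COGS: 116 @ $13 + 23 @ $10 = $1,738
LIFO COGS: 139 @ $8 = $1,112
Difference = |$1,738 − $1,112| = $626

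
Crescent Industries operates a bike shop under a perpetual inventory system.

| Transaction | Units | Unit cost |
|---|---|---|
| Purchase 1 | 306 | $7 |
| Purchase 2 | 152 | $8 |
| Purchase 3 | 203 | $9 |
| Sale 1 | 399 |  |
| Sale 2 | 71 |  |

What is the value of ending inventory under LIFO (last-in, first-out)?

Sale 1 (399) [LIFO — newest first]: 203 @ $9 + 152 @ $8 + 44 @ $7 = $3,351
Sale 2 (71) [LIFO — newest first]: 71 @ $7 = $497
Total COGS = $3,351 + $497 = $3,848
Ending inventory: 191 @ $7 = $1,337

Ending inventory = $1,337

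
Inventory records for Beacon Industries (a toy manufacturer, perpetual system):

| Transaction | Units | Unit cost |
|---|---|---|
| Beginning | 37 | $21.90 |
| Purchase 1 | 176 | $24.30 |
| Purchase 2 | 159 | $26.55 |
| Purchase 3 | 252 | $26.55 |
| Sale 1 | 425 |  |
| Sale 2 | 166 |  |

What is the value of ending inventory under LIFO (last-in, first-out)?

Ending inventory = $722.70

Sale 1 (425) [LIFO — newest first]: 252 @ $26.55 + 159 @ $26.55 + 14 @ $24.30 = $11,252.25
Sale 2 (166) [LIFO — newest first]: 162 @ $24.30 + 4 @ $21.90 = $4,024.20
Total COGS = $11,252.25 + $4,024.20 = $15,276.45
Ending inventory: 33 @ $21.90 = $722.70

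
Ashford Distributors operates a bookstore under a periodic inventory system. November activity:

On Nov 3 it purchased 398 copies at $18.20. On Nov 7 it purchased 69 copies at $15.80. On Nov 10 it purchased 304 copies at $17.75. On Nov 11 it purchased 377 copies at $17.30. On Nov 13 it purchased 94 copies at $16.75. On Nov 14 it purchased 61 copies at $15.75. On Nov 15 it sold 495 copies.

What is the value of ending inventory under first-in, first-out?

Ending inventory = $13,956.35

Nov 15, 495 sold [FIFO — oldest first]: 398 @ $18.20 + 69 @ $15.80 + 28 @ $17.75 = $8,830.80
Ending inventory: 276 @ $17.75 + 377 @ $17.30 + 94 @ $16.75 + 61 @ $15.75 = $13,956.35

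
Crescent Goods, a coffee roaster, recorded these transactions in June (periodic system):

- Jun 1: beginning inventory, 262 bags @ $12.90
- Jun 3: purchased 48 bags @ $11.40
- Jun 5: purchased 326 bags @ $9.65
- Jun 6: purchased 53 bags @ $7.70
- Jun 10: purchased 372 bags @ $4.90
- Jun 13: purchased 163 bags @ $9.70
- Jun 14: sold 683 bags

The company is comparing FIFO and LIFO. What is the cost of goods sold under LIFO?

FIFO COGS: 262 @ $12.90 + 48 @ $11.40 + 326 @ $9.65 + 47 @ $7.70 = $7,434.80
LIFO COGS: 163 @ $9.70 + 372 @ $4.90 + 53 @ $7.70 + 95 @ $9.65 = $4,728.75

COGS = $4,728.75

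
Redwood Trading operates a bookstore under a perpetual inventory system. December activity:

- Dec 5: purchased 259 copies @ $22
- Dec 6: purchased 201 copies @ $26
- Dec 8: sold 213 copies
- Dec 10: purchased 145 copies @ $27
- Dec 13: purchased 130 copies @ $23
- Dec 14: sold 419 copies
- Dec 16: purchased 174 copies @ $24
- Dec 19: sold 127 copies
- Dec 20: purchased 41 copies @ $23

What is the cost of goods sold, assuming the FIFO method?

COGS = $18,405

Dec 8, 213 sold [FIFO — oldest first]: 213 @ $22 = $4,686
Dec 14, 419 sold [FIFO — oldest first]: 46 @ $22 + 201 @ $26 + 145 @ $27 + 27 @ $23 = $10,774
Dec 19, 127 sold [FIFO — oldest first]: 103 @ $23 + 24 @ $24 = $2,945
Total COGS = $4,686 + $10,774 + $2,945 = $18,405
Ending inventory: 150 @ $24 + 41 @ $23 = $4,543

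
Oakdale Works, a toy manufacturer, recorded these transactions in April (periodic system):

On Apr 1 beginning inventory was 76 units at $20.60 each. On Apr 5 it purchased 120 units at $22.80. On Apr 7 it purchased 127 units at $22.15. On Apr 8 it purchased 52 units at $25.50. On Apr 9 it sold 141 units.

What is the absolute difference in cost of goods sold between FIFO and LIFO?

$249.75

FIFO COGS: 76 @ $20.60 + 65 @ $22.80 = $3,047.60
LIFO COGS: 52 @ $25.50 + 89 @ $22.15 = $3,297.35
Difference = |$3,047.60 − $3,297.35| = $249.75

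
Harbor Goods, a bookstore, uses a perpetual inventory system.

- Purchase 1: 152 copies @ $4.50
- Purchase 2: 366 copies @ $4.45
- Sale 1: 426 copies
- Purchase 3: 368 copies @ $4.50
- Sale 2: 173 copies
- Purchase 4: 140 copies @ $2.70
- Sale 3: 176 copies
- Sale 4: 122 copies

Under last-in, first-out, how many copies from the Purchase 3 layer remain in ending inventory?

Sale 1 (426) [LIFO — newest first]: 366 @ $4.45 + 60 @ $4.50 = $1,898.70
Sale 2 (173) [LIFO — newest first]: 173 @ $4.50 = $778.50
Sale 3 (176) [LIFO — newest first]: 140 @ $2.70 + 36 @ $4.50 = $540.00
Sale 4 (122) [LIFO — newest first]: 122 @ $4.50 = $549.00
Total COGS = $1,898.70 + $778.50 + $540.00 + $549.00 = $3,766.20
Ending inventory: 92 @ $4.50 + 37 @ $4.50 = $580.50

37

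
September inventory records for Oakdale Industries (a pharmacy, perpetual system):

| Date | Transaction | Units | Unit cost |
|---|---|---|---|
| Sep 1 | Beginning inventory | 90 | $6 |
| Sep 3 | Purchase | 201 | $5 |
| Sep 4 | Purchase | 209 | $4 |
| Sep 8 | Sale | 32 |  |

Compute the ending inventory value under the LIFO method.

Sep 8, 32 sold [LIFO — newest first]: 32 @ $4 = $128
Ending inventory: 90 @ $6 + 201 @ $5 + 177 @ $4 = $2,253

Ending inventory = $2,253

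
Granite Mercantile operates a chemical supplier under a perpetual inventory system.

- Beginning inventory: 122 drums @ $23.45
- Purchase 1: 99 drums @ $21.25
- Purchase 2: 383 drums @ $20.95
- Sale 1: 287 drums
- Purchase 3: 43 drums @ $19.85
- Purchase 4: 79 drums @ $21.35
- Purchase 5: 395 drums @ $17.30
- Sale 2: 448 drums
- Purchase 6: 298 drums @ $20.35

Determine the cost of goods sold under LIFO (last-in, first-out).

COGS = $13,977.70

Sale 1 (287) [LIFO — newest first]: 287 @ $20.95 = $6,012.65
Sale 2 (448) [LIFO — newest first]: 395 @ $17.30 + 53 @ $21.35 = $7,965.05
Total COGS = $6,012.65 + $7,965.05 = $13,977.70
Ending inventory: 122 @ $23.45 + 99 @ $21.25 + 96 @ $20.95 + 43 @ $19.85 + 26 @ $21.35 + 298 @ $20.35 = $14,448.80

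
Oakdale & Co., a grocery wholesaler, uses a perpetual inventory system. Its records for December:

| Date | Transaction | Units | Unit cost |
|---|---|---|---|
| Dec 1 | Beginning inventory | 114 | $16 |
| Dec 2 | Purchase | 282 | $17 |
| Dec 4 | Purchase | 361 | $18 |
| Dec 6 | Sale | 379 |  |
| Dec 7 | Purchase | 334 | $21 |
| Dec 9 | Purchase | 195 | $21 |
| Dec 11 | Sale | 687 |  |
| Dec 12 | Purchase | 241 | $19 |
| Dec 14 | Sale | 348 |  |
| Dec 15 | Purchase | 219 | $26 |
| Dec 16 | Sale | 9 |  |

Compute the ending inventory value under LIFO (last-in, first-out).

Dec 6, 379 sold [LIFO — newest first]: 361 @ $18 + 18 @ $17 = $6,804
Dec 11, 687 sold [LIFO — newest first]: 195 @ $21 + 334 @ $21 + 158 @ $17 = $13,795
Dec 14, 348 sold [LIFO — newest first]: 241 @ $19 + 106 @ $17 + 1 @ $16 = $6,397
Dec 16, 9 sold [LIFO — newest first]: 9 @ $26 = $234
Total COGS = $6,804 + $13,795 + $6,397 + $234 = $27,230
Ending inventory: 113 @ $16 + 210 @ $26 = $7,268

Ending inventory = $7,268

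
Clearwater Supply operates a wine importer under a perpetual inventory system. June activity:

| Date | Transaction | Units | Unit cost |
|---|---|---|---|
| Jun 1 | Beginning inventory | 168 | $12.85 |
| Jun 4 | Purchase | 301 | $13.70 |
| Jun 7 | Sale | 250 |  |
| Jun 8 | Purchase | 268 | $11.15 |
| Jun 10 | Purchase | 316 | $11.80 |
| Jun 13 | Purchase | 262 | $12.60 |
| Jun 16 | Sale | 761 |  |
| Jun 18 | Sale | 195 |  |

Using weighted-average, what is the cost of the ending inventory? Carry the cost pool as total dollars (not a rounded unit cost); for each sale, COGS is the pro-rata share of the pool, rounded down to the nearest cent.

After Jun 1: 168 on hand, pool $2,158.80 (≈ $12.8500 each)
After Jun 4: 469 on hand, pool $6,282.50 (≈ $13.3955 each)
Jun 7, sell 250: 250/469 × $6,282.50 → $3,348.88
After Jun 8: 487 on hand, pool $5,921.82 (≈ $12.1598 each)
After Jun 10: 803 on hand, pool $9,650.62 (≈ $12.0182 each)
After Jun 13: 1065 on hand, pool $12,951.82 (≈ $12.1613 each)
Jun 16, sell 761: 761/1065 × $12,951.82 → $9,254.77
Jun 18, sell 195: 195/304 × $3,697.05 → $2,371.46
Total COGS = $3,348.88 + $9,254.77 + $2,371.46 = $14,975.11
Ending inventory (cost pool remaining) = $1,325.59

Ending inventory = $1,325.59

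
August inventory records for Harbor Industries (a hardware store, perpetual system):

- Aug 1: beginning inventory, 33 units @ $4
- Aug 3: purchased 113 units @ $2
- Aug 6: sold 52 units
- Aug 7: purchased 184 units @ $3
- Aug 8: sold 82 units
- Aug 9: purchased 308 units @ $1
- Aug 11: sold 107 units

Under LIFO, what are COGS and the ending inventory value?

COGS = $457; ending inventory = $761

Aug 6, 52 sold [LIFO — newest first]: 52 @ $2 = $104
Aug 8, 82 sold [LIFO — newest first]: 82 @ $3 = $246
Aug 11, 107 sold [LIFO — newest first]: 107 @ $1 = $107
Total COGS = $104 + $246 + $107 = $457
Ending inventory: 33 @ $4 + 61 @ $2 + 102 @ $3 + 201 @ $1 = $761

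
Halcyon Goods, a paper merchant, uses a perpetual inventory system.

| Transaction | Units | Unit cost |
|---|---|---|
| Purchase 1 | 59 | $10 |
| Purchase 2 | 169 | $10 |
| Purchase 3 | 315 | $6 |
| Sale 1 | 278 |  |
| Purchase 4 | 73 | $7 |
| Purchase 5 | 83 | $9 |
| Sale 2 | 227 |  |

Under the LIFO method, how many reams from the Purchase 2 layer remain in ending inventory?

135

Sale 1 (278) [LIFO — newest first]: 278 @ $6 = $1,668
Sale 2 (227) [LIFO — newest first]: 83 @ $9 + 73 @ $7 + 37 @ $6 + 34 @ $10 = $1,820
Total COGS = $1,668 + $1,820 = $3,488
Ending inventory: 59 @ $10 + 135 @ $10 = $1,940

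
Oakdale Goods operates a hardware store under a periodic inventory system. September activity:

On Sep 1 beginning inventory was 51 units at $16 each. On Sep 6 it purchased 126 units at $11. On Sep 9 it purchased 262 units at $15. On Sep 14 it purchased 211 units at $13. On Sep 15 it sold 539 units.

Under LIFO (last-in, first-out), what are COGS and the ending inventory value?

COGS = $7,399; ending inventory = $1,476

Sep 15, 539 sold [LIFO — newest first]: 211 @ $13 + 262 @ $15 + 66 @ $11 = $7,399
Ending inventory: 51 @ $16 + 60 @ $11 = $1,476
Check: goods available $8,875 = COGS $7,399 + ending $1,476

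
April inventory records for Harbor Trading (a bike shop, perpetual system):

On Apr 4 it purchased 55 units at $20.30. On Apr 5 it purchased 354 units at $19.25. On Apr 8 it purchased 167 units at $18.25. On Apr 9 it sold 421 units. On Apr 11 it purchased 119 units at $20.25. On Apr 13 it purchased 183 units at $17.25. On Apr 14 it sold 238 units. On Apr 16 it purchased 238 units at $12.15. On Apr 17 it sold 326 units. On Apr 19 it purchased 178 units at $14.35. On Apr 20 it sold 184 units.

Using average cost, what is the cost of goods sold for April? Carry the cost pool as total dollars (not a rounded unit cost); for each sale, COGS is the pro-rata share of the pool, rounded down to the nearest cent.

COGS = $20,149.13

After Apr 4: 55 on hand, pool $1,116.50 (≈ $20.3000 each)
After Apr 5: 409 on hand, pool $7,931.00 (≈ $19.3912 each)
After Apr 8: 576 on hand, pool $10,978.75 (≈ $19.0603 each)
Apr 9, sell 421: 421/576 × $10,978.75 → $8,024.39
After Apr 11: 274 on hand, pool $5,364.11 (≈ $19.5770 each)
After Apr 13: 457 on hand, pool $8,520.86 (≈ $18.6452 each)
Apr 14, sell 238: 238/457 × $8,520.86 → $4,437.55
After Apr 16: 457 on hand, pool $6,975.01 (≈ $15.2626 each)
Apr 17, sell 326: 326/457 × $6,975.01 → $4,975.60
After Apr 19: 309 on hand, pool $4,553.71 (≈ $14.7369 each)
Apr 20, sell 184: 184/309 × $4,553.71 → $2,711.59
Total COGS = $8,024.39 + $4,437.55 + $4,975.60 + $2,711.59 = $20,149.13
Ending inventory (cost pool remaining) = $1,842.12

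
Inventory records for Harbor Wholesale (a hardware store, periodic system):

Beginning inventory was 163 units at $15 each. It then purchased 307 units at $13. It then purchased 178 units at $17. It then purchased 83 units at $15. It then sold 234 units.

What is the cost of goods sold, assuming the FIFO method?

COGS = $3,368

Sale 1 (234) [FIFO — oldest first]: 163 @ $15 + 71 @ $13 = $3,368
Ending inventory: 236 @ $13 + 178 @ $17 + 83 @ $15 = $7,339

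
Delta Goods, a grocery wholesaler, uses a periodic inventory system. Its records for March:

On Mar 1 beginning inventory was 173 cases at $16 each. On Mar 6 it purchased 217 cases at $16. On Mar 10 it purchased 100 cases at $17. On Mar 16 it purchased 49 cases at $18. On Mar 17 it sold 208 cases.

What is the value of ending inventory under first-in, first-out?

Ending inventory = $5,494

Mar 17, 208 sold [FIFO — oldest first]: 173 @ $16 + 35 @ $16 = $3,328
Ending inventory: 182 @ $16 + 100 @ $17 + 49 @ $18 = $5,494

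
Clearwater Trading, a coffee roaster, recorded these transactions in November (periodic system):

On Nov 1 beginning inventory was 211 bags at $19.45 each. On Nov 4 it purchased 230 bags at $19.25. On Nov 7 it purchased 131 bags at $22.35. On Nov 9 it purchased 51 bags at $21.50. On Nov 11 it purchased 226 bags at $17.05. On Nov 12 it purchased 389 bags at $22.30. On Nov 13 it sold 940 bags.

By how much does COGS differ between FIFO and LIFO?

$866.70

FIFO COGS: 211 @ $19.45 + 230 @ $19.25 + 131 @ $22.35 + 51 @ $21.50 + 226 @ $17.05 + 91 @ $22.30 = $18,438.40
LIFO COGS: 389 @ $22.30 + 226 @ $17.05 + 51 @ $21.50 + 131 @ $22.35 + 143 @ $19.25 = $19,305.10
Difference = |$18,438.40 − $19,305.10| = $866.70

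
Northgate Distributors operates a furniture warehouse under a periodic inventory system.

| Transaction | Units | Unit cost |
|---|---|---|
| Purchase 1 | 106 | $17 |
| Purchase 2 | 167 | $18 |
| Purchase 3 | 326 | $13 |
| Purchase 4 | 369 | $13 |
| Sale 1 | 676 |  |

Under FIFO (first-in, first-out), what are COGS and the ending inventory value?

Sale 1 (676) [FIFO — oldest first]: 106 @ $17 + 167 @ $18 + 326 @ $13 + 77 @ $13 = $10,047
Ending inventory: 292 @ $13 = $3,796
Check: goods available $13,843 = COGS $10,047 + ending $3,796

COGS = $10,047; ending inventory = $3,796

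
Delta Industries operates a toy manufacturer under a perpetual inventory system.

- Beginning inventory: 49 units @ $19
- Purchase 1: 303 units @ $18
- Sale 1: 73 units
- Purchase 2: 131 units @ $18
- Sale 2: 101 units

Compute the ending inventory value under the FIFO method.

Ending inventory = $5,562

Sale 1 (73) [FIFO — oldest first]: 49 @ $19 + 24 @ $18 = $1,363
Sale 2 (101) [FIFO — oldest first]: 101 @ $18 = $1,818
Total COGS = $1,363 + $1,818 = $3,181
Ending inventory: 178 @ $18 + 131 @ $18 = $5,562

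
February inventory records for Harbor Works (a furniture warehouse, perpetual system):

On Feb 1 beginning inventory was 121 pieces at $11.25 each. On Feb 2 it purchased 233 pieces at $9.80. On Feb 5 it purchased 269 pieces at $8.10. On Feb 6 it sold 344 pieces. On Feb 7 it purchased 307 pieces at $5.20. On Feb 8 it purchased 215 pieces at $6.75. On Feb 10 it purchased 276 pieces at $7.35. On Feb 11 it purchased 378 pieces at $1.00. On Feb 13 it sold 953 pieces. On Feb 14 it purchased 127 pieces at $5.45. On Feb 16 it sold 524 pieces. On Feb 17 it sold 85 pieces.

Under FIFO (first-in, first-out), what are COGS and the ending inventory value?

Feb 6, 344 sold [FIFO — oldest first]: 121 @ $11.25 + 223 @ $9.80 = $3,546.65
Feb 13, 953 sold [FIFO — oldest first]: 10 @ $9.80 + 269 @ $8.10 + 307 @ $5.20 + 215 @ $6.75 + 152 @ $7.35 = $6,441.75
Feb 16, 524 sold [FIFO — oldest first]: 124 @ $7.35 + 378 @ $1.00 + 22 @ $5.45 = $1,409.30
Feb 17, 85 sold [FIFO — oldest first]: 85 @ $5.45 = $463.25
Total COGS = $3,546.65 + $6,441.75 + $1,409.30 + $463.25 = $11,860.95
Ending inventory: 20 @ $5.45 = $109.00

COGS = $11,860.95; ending inventory = $109.00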